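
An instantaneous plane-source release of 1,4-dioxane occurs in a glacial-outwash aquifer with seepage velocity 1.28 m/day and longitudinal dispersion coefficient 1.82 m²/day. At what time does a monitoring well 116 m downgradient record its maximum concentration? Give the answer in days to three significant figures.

For the 1D instantaneous-source solution, setting ∂C/∂t = 0 at fixed x gives v²t² + 2Dt − x² = 0, so t = (√(D² + v²x²) − D)/v².
√(D² + v²x²) = √(1.82² + 1.28² × 116²) = 148.5; v² = 1.6384.
t = (148.5 − 1.82)/1.6384 = 89.5 days (vs. the pure-advection estimate x/v = 90.6 d).

89.5 days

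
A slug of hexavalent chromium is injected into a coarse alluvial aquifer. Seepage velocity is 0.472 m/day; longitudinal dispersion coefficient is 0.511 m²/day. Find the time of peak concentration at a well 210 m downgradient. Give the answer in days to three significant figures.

443 days

For the 1D instantaneous-source solution, setting ∂C/∂t = 0 at fixed x gives v²t² + 2Dt − x² = 0, so t = (√(D² + v²x²) − D)/v².
√(D² + v²x²) = √(0.511² + 0.472² × 210²) = 99.12; v² = 0.222784.
t = (99.12 − 0.511)/0.222784 = 443 days (vs. the pure-advection estimate x/v = 445 d).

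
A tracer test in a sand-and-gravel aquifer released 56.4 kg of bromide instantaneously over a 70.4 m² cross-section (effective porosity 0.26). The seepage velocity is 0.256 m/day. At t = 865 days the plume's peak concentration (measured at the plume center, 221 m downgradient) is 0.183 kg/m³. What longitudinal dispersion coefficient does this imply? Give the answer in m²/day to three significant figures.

At the plume center C_max = M/(n_e·A·√(4πDt)), so D = M²/(4πt·(n_e·A·C_max)²).
n_e·A·C_max = 0.26 × 70.4 × 0.183 = 3.350 kg/m.
D = 56.4²/(4π × 865 × 3.350²) = 0.0261 m²/day.

0.0261 m²/day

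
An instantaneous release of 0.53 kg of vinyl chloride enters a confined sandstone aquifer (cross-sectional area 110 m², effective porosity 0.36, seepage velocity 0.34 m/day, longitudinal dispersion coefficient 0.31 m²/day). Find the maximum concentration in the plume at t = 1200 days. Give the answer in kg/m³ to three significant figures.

The peak of an instantaneous 1D plume sits at x = vt; there the Gaussian factor is 1 and C_max = M/(n_e·A·√(4πDt)), where n_e·A is the pore area the mass is dissolved in.
√(4πDt) = √(4π × 0.31 × 1200) = 68.37 m, so C_max = 0.53/(0.36 × 110 × 68.37) = 0.000196 kg/m³.

0.000196 kg/m³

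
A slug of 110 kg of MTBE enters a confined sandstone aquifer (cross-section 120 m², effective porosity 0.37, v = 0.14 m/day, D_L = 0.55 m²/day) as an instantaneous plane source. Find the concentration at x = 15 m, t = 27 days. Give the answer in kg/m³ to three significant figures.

For an instantaneous plane source, C(x,t) = M/(n_e·A·√(4πDt)) · exp(−(x−vt)²/(4Dt)), with n_e·A the pore (flow) area.
Plume center vt = 0.14 × 27 = 3.78 m, so the well at 15 m is 11.22 m downgradient of the peak.
√(4πDt) = 13.66 m, giving peak height M/(n_e·A·√(4πDt)) = 110/(0.37 × 120 × 13.66) = 0.1814 kg/m³.
(x−vt)²/(4Dt) = (11.22)²/(4 × 0.55 × 27) = 2.119; exp(−2.119) = 0.1202.
C = 0.1814 × 0.1202 = 0.0218 kg/m³.

0.0218 kg/m³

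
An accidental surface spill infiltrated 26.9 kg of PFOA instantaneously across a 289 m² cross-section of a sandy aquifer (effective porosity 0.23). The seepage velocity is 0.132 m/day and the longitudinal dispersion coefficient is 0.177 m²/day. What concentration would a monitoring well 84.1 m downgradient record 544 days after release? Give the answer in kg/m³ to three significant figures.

0.00786 kg/m³

For an instantaneous plane source, C(x,t) = M/(n_e·A·√(4πDt)) · exp(−(x−vt)²/(4Dt)), with n_e·A the pore (flow) area.
Plume center vt = 0.132 × 544 = 71.808 m, so the well at 84.1 m is 12.292 m downgradient of the peak.
√(4πDt) = 34.78 m, giving peak height M/(n_e·A·√(4πDt)) = 26.9/(0.23 × 289 × 34.78) = 0.01164 kg/m³.
(x−vt)²/(4Dt) = (12.292)²/(4 × 0.177 × 544) = 0.3923; exp(−0.3923) = 0.6755.
C = 0.01164 × 0.6755 = 0.00786 kg/m³.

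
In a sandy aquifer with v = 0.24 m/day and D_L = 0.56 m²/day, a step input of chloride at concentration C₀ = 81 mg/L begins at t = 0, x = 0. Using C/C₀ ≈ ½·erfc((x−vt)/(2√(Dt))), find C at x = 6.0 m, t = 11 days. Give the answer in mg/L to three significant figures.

For a continuous step input, C/C₀ ≈ ½·erfc((x−vt)/(2√(Dt))).
vt = 0.24 × 11 = 2.64 m and 2√(Dt) = 2√(0.56 × 11) = 4.964 m.
Argument (x−vt)/(2√(Dt)) = (6.0 − 2.64)/4.964 = 0.6769; ½·erfc(0.6769) = 0.1692.
C = 81 × 0.1692 = 13.7 mg/L.

13.7 mg/L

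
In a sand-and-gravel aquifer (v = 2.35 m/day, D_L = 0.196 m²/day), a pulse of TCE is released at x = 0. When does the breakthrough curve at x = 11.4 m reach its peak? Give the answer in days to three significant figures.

For the 1D instantaneous-source solution, setting ∂C/∂t = 0 at fixed x gives v²t² + 2Dt − x² = 0, so t = (√(D² + v²x²) − D)/v².
√(D² + v²x²) = √(0.196² + 2.35² × 11.4²) = 26.79; v² = 5.5225.
t = (26.79 − 0.196)/5.5225 = 4.82 days (vs. the pure-advection estimate x/v = 4.85 d).

4.82 days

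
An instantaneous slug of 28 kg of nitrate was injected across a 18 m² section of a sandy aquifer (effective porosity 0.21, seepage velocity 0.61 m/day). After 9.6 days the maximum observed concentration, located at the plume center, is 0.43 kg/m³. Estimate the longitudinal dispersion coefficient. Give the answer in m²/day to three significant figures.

2.46 m²/day

At the plume center C_max = M/(n_e·A·√(4πDt)), so D = M²/(4πt·(n_e·A·C_max)²).
n_e·A·C_max = 0.21 × 18 × 0.43 = 1.625 kg/m.
D = 28²/(4π × 9.6 × 1.625²) = 2.46 m²/day.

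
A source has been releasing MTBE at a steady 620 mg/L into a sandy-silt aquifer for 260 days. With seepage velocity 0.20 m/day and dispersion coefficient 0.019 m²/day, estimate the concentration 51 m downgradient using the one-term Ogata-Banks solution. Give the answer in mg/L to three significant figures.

387 mg/L

For a continuous step input, C/C₀ ≈ ½·erfc((x−vt)/(2√(Dt))).
vt = 0.20 × 260 = 52 m and 2√(Dt) = 2√(0.019 × 260) = 4.445 m.
Argument (x−vt)/(2√(Dt)) = (51 − 52)/4.445 = -0.2250; ½·erfc(-0.2250) = 0.6248.
C = 620 × 0.6248 = 387 mg/L.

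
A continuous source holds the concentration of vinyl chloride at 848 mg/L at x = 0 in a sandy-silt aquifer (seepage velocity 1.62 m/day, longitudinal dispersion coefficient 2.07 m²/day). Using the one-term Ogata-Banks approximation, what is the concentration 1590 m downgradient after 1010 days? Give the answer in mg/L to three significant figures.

647 mg/L

For a continuous step input, C/C₀ ≈ ½·erfc((x−vt)/(2√(Dt))).
vt = 1.62 × 1010 = 1636.2 m and 2√(Dt) = 2√(2.07 × 1010) = 91.45 m.
Argument (x−vt)/(2√(Dt)) = (1590 − 1636.2)/91.45 = -0.5052; ½·erfc(-0.5052) = 0.7625.
C = 848 × 0.7625 = 647 mg/L.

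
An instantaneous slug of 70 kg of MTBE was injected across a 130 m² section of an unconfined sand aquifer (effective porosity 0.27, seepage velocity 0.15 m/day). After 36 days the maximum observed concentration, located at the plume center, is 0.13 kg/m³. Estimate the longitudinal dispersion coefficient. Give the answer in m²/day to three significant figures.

0.520 m²/day

At the plume center C_max = M/(n_e·A·√(4πDt)), so D = M²/(4πt·(n_e·A·C_max)²).
n_e·A·C_max = 0.27 × 130 × 0.13 = 4.563 kg/m.
D = 70²/(4π × 36 × 4.563²) = 0.520 m²/day.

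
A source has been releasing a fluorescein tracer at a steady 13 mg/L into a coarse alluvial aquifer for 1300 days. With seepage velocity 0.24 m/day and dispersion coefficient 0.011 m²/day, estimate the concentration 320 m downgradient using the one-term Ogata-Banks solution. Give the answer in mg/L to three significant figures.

0.875 mg/L

For a continuous step input, C/C₀ ≈ ½·erfc((x−vt)/(2√(Dt))).
vt = 0.24 × 1300 = 312 m and 2√(Dt) = 2√(0.011 × 1300) = 7.563 m.
Argument (x−vt)/(2√(Dt)) = (320 − 312)/7.563 = 1.058; ½·erfc(1.058) = 0.06730.
C = 13 × 0.06730 = 0.875 mg/L.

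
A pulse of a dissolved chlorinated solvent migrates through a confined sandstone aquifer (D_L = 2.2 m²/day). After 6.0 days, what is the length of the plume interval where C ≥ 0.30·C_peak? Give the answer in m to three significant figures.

15.9 m

The plume is Gaussian with σ = √(2Dt) = √(2 × 2.2 × 6.0) = 5.138 m.
C/C_peak = exp(−Δx²/(2σ²)) = 0.30 ⇒ Δx = σ·√(−2 ln 0.30) = 5.138 × 1.552 = 7.974 m.
Width = 2Δx = 15.9 m.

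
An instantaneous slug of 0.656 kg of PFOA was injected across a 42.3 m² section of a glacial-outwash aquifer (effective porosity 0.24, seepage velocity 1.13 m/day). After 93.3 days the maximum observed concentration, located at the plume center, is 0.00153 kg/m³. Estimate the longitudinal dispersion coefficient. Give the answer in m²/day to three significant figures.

1.52 m²/day

At the plume center C_max = M/(n_e·A·√(4πDt)), so D = M²/(4πt·(n_e·A·C_max)²).
n_e·A·C_max = 0.24 × 42.3 × 0.00153 = 0.01553 kg/m.
D = 0.656²/(4π × 93.3 × 0.01553²) = 1.52 m²/day.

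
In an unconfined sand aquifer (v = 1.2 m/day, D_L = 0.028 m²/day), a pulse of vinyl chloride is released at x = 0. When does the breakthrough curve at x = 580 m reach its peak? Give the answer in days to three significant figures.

483 days

For the 1D instantaneous-source solution, setting ∂C/∂t = 0 at fixed x gives v²t² + 2Dt − x² = 0, so t = (√(D² + v²x²) − D)/v².
√(D² + v²x²) = √(0.028² + 1.2² × 580²) = 696.0; v² = 1.44.
t = (696.0 − 0.028)/1.44 = 483 days (vs. the pure-advection estimate x/v = 483 d).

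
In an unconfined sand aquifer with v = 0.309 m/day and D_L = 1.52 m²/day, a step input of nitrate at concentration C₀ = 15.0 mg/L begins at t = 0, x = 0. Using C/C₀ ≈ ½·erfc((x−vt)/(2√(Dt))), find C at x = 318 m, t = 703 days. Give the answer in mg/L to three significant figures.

0.220 mg/L

For a continuous step input, C/C₀ ≈ ½·erfc((x−vt)/(2√(Dt))).
vt = 0.309 × 703 = 217.227 m and 2√(Dt) = 2√(1.52 × 703) = 65.38 m.
Argument (x−vt)/(2√(Dt)) = (318 − 217.227)/65.38 = 1.541; ½·erfc(1.541) = 0.01465.
C = 15.0 × 0.01465 = 0.220 mg/L.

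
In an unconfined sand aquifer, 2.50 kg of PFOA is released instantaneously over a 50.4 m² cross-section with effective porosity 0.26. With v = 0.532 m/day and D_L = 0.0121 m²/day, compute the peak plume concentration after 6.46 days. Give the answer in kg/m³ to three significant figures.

0.192 kg/m³

The peak of an instantaneous 1D plume sits at x = vt; there the Gaussian factor is 1 and C_max = M/(n_e·A·√(4πDt)), where n_e·A is the pore area the mass is dissolved in.
√(4πDt) = √(4π × 0.0121 × 6.46) = 0.9911 m, so C_max = 2.50/(0.26 × 50.4 × 0.9911) = 0.192 kg/m³.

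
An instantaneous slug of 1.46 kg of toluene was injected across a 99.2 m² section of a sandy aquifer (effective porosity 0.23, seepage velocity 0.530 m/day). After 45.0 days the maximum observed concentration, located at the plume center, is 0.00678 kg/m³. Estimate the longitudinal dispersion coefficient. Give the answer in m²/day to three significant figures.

At the plume center C_max = M/(n_e·A·√(4πDt)), so D = M²/(4πt·(n_e·A·C_max)²).
n_e·A·C_max = 0.23 × 99.2 × 0.00678 = 0.1547 kg/m.
D = 1.46²/(4π × 45.0 × 0.1547²) = 0.158 m²/day.

0.158 m²/day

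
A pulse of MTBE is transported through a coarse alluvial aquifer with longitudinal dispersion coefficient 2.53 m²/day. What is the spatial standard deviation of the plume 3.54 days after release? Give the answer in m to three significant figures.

4.23 m

Dispersive spreading gives a Gaussian with σ² = 2Dt; advection only shifts the center.
σ = √(2 × 2.53 × 3.54) = 4.23 m.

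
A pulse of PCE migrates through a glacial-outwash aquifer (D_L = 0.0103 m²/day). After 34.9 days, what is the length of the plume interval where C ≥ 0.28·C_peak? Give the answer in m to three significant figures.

The plume is Gaussian with σ = √(2Dt) = √(2 × 0.0103 × 34.9) = 0.8479 m.
C/C_peak = exp(−Δx²/(2σ²)) = 0.28 ⇒ Δx = σ·√(−2 ln 0.28) = 0.8479 × 1.596 = 1.353 m.
Width = 2Δx = 2.71 m.

2.71 m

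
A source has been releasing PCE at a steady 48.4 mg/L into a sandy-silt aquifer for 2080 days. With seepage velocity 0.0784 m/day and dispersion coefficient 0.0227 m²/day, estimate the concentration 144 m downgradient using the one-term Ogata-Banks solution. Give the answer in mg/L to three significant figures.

For a continuous step input, C/C₀ ≈ ½·erfc((x−vt)/(2√(Dt))).
vt = 0.0784 × 2080 = 163.072 m and 2√(Dt) = 2√(0.0227 × 2080) = 13.74 m.
Argument (x−vt)/(2√(Dt)) = (144 − 163.072)/13.74 = -1.388; ½·erfc(-1.388) = 0.9752.
C = 48.4 × 0.9752 = 47.2 mg/L.

47.2 mg/L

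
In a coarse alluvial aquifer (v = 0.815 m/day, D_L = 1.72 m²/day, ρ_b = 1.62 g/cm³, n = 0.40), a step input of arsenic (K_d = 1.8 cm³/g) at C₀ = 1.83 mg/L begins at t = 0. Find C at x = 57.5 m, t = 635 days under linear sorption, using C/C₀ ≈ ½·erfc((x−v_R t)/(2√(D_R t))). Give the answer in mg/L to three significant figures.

1.13 mg/L

Retardation factor R = 1 + ρ_b·K_d/n = 1 + 1.62 × 1.8/0.40 = 8.290.
Sorption retards both mechanisms: v_R = v/R = 0.09831 m/day, D_R = D/R = 0.2075 m²/day.
v_R·t = 0.09831 × 635 = 62.42685 m; 2√(D_R t) = 22.96 m; argument = (57.5 − 62.42685)/22.96 = -0.2146.
C = C₀ × ½·erfc(-0.2146) = 1.83 × 0.6192 = 1.13 mg/L.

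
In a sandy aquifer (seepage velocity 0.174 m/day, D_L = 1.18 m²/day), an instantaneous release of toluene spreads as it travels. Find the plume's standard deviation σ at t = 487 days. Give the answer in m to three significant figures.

Dispersive spreading gives a Gaussian with σ² = 2Dt; advection only shifts the center.
σ = √(2 × 1.18 × 487) = 33.9 m.

33.9 m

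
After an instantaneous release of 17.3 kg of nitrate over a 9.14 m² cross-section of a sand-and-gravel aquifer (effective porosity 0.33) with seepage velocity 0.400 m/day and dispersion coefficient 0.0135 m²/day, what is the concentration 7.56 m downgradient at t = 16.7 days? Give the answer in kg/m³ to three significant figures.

1.44 kg/m³

For an instantaneous plane source, C(x,t) = M/(n_e·A·√(4πDt)) · exp(−(x−vt)²/(4Dt)), with n_e·A the pore (flow) area.
Plume center vt = 0.400 × 16.7 = 6.68 m, so the well at 7.56 m is 0.88 m downgradient of the peak.
√(4πDt) = 1.683 m, giving peak height M/(n_e·A·√(4πDt)) = 17.3/(0.33 × 9.14 × 1.683) = 3.408 kg/m³.
(x−vt)²/(4Dt) = (0.88)²/(4 × 0.0135 × 16.7) = 0.8587; exp(−0.8587) = 0.4237.
C = 3.408 × 0.4237 = 1.44 kg/m³.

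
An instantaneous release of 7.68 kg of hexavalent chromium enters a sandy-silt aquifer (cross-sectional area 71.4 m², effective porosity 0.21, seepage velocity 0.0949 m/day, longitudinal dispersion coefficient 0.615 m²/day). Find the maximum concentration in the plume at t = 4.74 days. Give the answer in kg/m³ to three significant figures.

The peak of an instantaneous 1D plume sits at x = vt; there the Gaussian factor is 1 and C_max = M/(n_e·A·√(4πDt)), where n_e·A is the pore area the mass is dissolved in.
√(4πDt) = √(4π × 0.615 × 4.74) = 6.052 m, so C_max = 7.68/(0.21 × 71.4 × 6.052) = 0.0846 kg/m³.

0.0846 kg/m³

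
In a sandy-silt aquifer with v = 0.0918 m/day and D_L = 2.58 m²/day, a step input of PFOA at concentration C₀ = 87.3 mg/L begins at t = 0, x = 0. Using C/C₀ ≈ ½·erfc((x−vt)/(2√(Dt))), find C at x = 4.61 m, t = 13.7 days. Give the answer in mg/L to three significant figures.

30.1 mg/L

For a continuous step input, C/C₀ ≈ ½·erfc((x−vt)/(2√(Dt))).
vt = 0.0918 × 13.7 = 1.25766 m and 2√(Dt) = 2√(2.58 × 13.7) = 11.89 m.
Argument (x−vt)/(2√(Dt)) = (4.61 − 1.25766)/11.89 = 0.2819; ½·erfc(0.2819) = 0.3451.
C = 87.3 × 0.3451 = 30.1 mg/L.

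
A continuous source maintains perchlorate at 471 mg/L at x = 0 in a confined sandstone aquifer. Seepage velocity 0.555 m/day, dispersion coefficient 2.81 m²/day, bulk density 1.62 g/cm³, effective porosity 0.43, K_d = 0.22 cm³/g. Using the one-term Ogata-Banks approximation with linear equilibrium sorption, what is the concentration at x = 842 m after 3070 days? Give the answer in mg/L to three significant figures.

387 mg/L

Retardation factor R = 1 + ρ_b·K_d/n = 1 + 1.62 × 0.22/0.43 = 1.829.
Sorption retards both mechanisms: v_R = v/R = 0.3034 m/day, D_R = D/R = 1.536 m²/day.
v_R·t = 0.3034 × 3070 = 931.438 m; 2√(D_R t) = 137.3 m; argument = (842 − 931.438)/137.3 = -0.6514.
C = C₀ × ½·erfc(-0.6514) = 471 × 0.8215 = 387 mg/L.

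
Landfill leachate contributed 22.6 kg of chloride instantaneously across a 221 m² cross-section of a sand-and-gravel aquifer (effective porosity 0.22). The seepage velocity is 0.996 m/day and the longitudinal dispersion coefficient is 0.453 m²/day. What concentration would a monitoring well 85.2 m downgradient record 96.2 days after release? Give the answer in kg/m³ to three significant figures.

0.0104 kg/m³

For an instantaneous plane source, C(x,t) = M/(n_e·A·√(4πDt)) · exp(−(x−vt)²/(4Dt)), with n_e·A the pore (flow) area.
Plume center vt = 0.996 × 96.2 = 95.8152 m, so the well at 85.2 m is 10.6152 m upgradient of the peak.
√(4πDt) = 23.40 m, giving peak height M/(n_e·A·√(4πDt)) = 22.6/(0.22 × 221 × 23.40) = 0.01986 kg/m³.
(x−vt)²/(4Dt) = (-10.6152)²/(4 × 0.453 × 96.2) = 0.6464; exp(−0.6464) = 0.5239.
C = 0.01986 × 0.5239 = 0.0104 kg/m³.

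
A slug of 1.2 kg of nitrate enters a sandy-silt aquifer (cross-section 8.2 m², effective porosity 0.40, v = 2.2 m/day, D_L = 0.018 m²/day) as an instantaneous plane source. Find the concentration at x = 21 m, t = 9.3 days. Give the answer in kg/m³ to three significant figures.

For an instantaneous plane source, C(x,t) = M/(n_e·A·√(4πDt)) · exp(−(x−vt)²/(4Dt)), with n_e·A the pore (flow) area.
Plume center vt = 2.2 × 9.3 = 20.46 m, so the well at 21 m is 0.54 m downgradient of the peak.
√(4πDt) = 1.450 m, giving peak height M/(n_e·A·√(4πDt)) = 1.2/(0.40 × 8.2 × 1.450) = 0.2523 kg/m³.
(x−vt)²/(4Dt) = (0.54)²/(4 × 0.018 × 9.3) = 0.4355; exp(−0.4355) = 0.6469.
C = 0.2523 × 0.6469 = 0.163 kg/m³.

0.163 kg/m³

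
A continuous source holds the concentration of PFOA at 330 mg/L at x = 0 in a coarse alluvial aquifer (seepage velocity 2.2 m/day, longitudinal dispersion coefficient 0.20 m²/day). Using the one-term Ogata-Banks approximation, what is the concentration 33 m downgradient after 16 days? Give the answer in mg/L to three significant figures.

267 mg/L

For a continuous step input, C/C₀ ≈ ½·erfc((x−vt)/(2√(Dt))).
vt = 2.2 × 16 = 35.2 m and 2√(Dt) = 2√(0.20 × 16) = 3.578 m.
Argument (x−vt)/(2√(Dt)) = (33 − 35.2)/3.578 = -0.6149; ½·erfc(-0.6149) = 0.8077.
C = 330 × 0.8077 = 267 mg/L.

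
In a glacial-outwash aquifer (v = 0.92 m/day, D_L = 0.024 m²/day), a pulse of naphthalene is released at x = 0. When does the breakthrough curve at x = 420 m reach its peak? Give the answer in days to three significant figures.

For the 1D instantaneous-source solution, setting ∂C/∂t = 0 at fixed x gives v²t² + 2Dt − x² = 0, so t = (√(D² + v²x²) − D)/v².
√(D² + v²x²) = √(0.024² + 0.92² × 420²) = 386.4; v² = 0.8464.
t = (386.4 − 0.024)/0.8464 = 456 days (vs. the pure-advection estimate x/v = 457 d).

456 days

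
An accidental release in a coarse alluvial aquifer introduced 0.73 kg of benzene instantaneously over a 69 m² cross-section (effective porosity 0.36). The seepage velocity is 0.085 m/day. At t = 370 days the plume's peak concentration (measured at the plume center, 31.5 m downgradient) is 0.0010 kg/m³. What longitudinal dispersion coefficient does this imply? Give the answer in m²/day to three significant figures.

0.186 m²/day

At the plume center C_max = M/(n_e·A·√(4πDt)), so D = M²/(4πt·(n_e·A·C_max)²).
n_e·A·C_max = 0.36 × 69 × 0.0010 = 0.02484 kg/m.
D = 0.73²/(4π × 370 × 0.02484²) = 0.186 m²/day.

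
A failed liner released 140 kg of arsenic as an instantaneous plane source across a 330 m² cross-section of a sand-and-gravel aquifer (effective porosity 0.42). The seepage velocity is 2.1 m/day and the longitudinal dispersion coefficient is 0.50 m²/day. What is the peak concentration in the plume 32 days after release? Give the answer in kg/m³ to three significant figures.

The peak of an instantaneous 1D plume sits at x = vt; there the Gaussian factor is 1 and C_max = M/(n_e·A·√(4πDt)), where n_e·A is the pore area the mass is dissolved in.
√(4πDt) = √(4π × 0.50 × 32) = 14.18 m, so C_max = 140/(0.42 × 330 × 14.18) = 0.0712 kg/m³.

0.0712 kg/m³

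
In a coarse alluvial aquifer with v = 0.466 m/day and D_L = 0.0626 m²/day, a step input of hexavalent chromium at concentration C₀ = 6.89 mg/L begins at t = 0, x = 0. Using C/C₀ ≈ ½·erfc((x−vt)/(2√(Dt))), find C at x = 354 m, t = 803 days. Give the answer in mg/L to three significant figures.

6.74 mg/L

For a continuous step input, C/C₀ ≈ ½·erfc((x−vt)/(2√(Dt))).
vt = 0.466 × 803 = 374.198 m and 2√(Dt) = 2√(0.0626 × 803) = 14.18 m.
Argument (x−vt)/(2√(Dt)) = (354 − 374.198)/14.18 = -1.424; ½·erfc(-1.424) = 0.9780.
C = 6.89 × 0.9780 = 6.74 mg/L.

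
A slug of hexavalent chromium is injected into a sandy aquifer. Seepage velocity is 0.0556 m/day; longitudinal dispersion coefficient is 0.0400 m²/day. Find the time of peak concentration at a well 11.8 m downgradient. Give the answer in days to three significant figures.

200 days

For the 1D instantaneous-source solution, setting ∂C/∂t = 0 at fixed x gives v²t² + 2Dt − x² = 0, so t = (√(D² + v²x²) − D)/v².
√(D² + v²x²) = √(0.0400² + 0.0556² × 11.8²) = 0.6573; v² = 0.00309136.
t = (0.6573 − 0.0400)/0.00309136 = 200 days (vs. the pure-advection estimate x/v = 212 d).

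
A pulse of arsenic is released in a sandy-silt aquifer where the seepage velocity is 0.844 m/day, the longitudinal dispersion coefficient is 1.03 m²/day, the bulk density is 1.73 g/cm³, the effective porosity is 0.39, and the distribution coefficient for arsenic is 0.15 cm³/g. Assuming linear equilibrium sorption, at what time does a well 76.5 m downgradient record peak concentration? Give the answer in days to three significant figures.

149 days

Retardation factor R = 1 + ρ_b·K_d/n = 1 + 1.73 × 0.15/0.39 = 1.665.
Sorption retards both mechanisms: v_R = v/R = 0.5069 m/day, D_R = D/R = 0.6186 m²/day.
Peak time from v_R²t² + 2D_R t − x² = 0: t = (√(D_R² + v_R²x²) − D_R)/v_R².
√(D_R² + v_R²x²) = √(0.6186² + 0.5069² × 76.5²) = 38.78; v_R² = 0.2569.
t = (38.78 − 0.6186)/0.2569 = 149 days.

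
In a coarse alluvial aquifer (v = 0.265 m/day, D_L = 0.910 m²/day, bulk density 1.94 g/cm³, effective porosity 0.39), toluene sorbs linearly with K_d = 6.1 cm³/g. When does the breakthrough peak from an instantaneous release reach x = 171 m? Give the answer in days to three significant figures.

19800 days

Retardation factor R = 1 + ρ_b·K_d/n = 1 + 1.94 × 6.1/0.39 = 31.34.
Sorption retards both mechanisms: v_R = v/R = 0.008456 m/day, D_R = D/R = 0.02904 m²/day.
Peak time from v_R²t² + 2D_R t − x² = 0: t = (√(D_R² + v_R²x²) − D_R)/v_R².
√(D_R² + v_R²x²) = √(0.02904² + 0.008456² × 171²) = 1.446; v_R² = 7.150e-05.
t = (1.446 − 0.02904)/7.150e-05 = 19800 days.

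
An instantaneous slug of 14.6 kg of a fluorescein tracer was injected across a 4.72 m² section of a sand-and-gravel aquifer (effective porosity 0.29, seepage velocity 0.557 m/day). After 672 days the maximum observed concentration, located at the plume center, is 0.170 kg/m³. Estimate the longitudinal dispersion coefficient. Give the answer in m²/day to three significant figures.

0.466 m²/day

At the plume center C_max = M/(n_e·A·√(4πDt)), so D = M²/(4πt·(n_e·A·C_max)²).
n_e·A·C_max = 0.29 × 4.72 × 0.170 = 0.2327 kg/m.
D = 14.6²/(4π × 672 × 0.2327²) = 0.466 m²/day.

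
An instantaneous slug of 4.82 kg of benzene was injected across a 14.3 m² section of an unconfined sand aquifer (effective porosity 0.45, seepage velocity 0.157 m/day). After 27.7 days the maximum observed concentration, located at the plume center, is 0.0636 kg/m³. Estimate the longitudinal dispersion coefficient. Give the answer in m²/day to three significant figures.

0.398 m²/day

At the plume center C_max = M/(n_e·A·√(4πDt)), so D = M²/(4πt·(n_e·A·C_max)²).
n_e·A·C_max = 0.45 × 14.3 × 0.0636 = 0.4093 kg/m.
D = 4.82²/(4π × 27.7 × 0.4093²) = 0.398 m²/day.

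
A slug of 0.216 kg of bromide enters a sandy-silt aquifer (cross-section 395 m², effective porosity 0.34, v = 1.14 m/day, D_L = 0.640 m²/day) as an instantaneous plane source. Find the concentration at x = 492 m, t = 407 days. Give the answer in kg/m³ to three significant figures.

For an instantaneous plane source, C(x,t) = M/(n_e·A·√(4πDt)) · exp(−(x−vt)²/(4Dt)), with n_e·A the pore (flow) area.
Plume center vt = 1.14 × 407 = 463.98 m, so the well at 492 m is 28.02 m downgradient of the peak.
√(4πDt) = 57.21 m, giving peak height M/(n_e·A·√(4πDt)) = 0.216/(0.34 × 395 × 57.21) = 2.811e-05 kg/m³.
(x−vt)²/(4Dt) = (28.02)²/(4 × 0.640 × 407) = 0.7535; exp(−0.7535) = 0.4707.
C = 2.811e-05 × 0.4707 = 1.32e-05 kg/m³.

1.32e-05 kg/m³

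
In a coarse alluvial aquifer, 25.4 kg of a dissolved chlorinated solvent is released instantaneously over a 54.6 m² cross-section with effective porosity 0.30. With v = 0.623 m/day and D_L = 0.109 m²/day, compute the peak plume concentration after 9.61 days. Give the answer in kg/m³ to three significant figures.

The peak of an instantaneous 1D plume sits at x = vt; there the Gaussian factor is 1 and C_max = M/(n_e·A·√(4πDt)), where n_e·A is the pore area the mass is dissolved in.
√(4πDt) = √(4π × 0.109 × 9.61) = 3.628 m, so C_max = 25.4/(0.30 × 54.6 × 3.628) = 0.427 kg/m³.

0.427 kg/m³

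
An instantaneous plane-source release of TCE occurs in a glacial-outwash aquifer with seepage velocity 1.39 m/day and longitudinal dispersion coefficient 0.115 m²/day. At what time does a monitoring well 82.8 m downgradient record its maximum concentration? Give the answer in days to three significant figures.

59.5 days

For the 1D instantaneous-source solution, setting ∂C/∂t = 0 at fixed x gives v²t² + 2Dt − x² = 0, so t = (√(D² + v²x²) − D)/v².
√(D² + v²x²) = √(0.115² + 1.39² × 82.8²) = 115.1; v² = 1.9321.
t = (115.1 − 0.115)/1.9321 = 59.5 days (vs. the pure-advection estimate x/v = 59.6 d).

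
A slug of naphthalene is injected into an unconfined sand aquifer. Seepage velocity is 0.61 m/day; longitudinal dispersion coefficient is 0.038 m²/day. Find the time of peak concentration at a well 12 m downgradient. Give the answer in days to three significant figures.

For the 1D instantaneous-source solution, setting ∂C/∂t = 0 at fixed x gives v²t² + 2Dt − x² = 0, so t = (√(D² + v²x²) − D)/v².
√(D² + v²x²) = √(0.038² + 0.61² × 12²) = 7.320; v² = 0.3721.
t = (7.320 − 0.038)/0.3721 = 19.6 days (vs. the pure-advection estimate x/v = 19.7 d).

19.6 days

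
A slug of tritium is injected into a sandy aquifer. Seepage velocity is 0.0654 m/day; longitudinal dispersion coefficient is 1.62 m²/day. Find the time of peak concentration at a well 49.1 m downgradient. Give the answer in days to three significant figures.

For the 1D instantaneous-source solution, setting ∂C/∂t = 0 at fixed x gives v²t² + 2Dt − x² = 0, so t = (√(D² + v²x²) − D)/v².
√(D² + v²x²) = √(1.62² + 0.0654² × 49.1²) = 3.597; v² = 0.00427716.
t = (3.597 − 1.62)/0.00427716 = 462 days (vs. the pure-advection estimate x/v = 751 d).

462 days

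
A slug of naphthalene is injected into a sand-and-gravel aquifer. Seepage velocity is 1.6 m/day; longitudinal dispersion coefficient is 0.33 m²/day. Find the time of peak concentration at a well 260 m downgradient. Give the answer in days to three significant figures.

162 days

For the 1D instantaneous-source solution, setting ∂C/∂t = 0 at fixed x gives v²t² + 2Dt − x² = 0, so t = (√(D² + v²x²) − D)/v².
√(D² + v²x²) = √(0.33² + 1.6² × 260²) = 416.0; v² = 2.56.
t = (416.0 − 0.33)/2.56 = 162 days (vs. the pure-advection estimate x/v = 162 d).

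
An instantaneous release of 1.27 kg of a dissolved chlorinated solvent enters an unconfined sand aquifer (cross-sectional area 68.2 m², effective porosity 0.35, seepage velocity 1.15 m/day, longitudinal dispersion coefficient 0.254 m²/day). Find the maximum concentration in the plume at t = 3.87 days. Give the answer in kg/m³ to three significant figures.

The peak of an instantaneous 1D plume sits at x = vt; there the Gaussian factor is 1 and C_max = M/(n_e·A·√(4πDt)), where n_e·A is the pore area the mass is dissolved in.
√(4πDt) = √(4π × 0.254 × 3.87) = 3.515 m, so C_max = 1.27/(0.35 × 68.2 × 3.515) = 0.0151 kg/m³.

0.0151 kg/m³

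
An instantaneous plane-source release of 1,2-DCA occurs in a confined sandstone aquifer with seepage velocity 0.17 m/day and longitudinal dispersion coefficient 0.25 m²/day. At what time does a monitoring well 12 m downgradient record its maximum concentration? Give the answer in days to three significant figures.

For the 1D instantaneous-source solution, setting ∂C/∂t = 0 at fixed x gives v²t² + 2Dt − x² = 0, so t = (√(D² + v²x²) − D)/v².
√(D² + v²x²) = √(0.25² + 0.17² × 12²) = 2.055; v² = 0.0289.
t = (2.055 − 0.25)/0.0289 = 62.5 days (vs. the pure-advection estimate x/v = 70.6 d).

62.5 days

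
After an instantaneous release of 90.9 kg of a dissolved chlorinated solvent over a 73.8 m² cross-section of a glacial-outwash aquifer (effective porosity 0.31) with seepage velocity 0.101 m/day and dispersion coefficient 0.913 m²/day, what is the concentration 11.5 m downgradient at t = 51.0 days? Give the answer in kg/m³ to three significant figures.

For an instantaneous plane source, C(x,t) = M/(n_e·A·√(4πDt)) · exp(−(x−vt)²/(4Dt)), with n_e·A the pore (flow) area.
Plume center vt = 0.101 × 51.0 = 5.151 m, so the well at 11.5 m is 6.349 m downgradient of the peak.
√(4πDt) = 24.19 m, giving peak height M/(n_e·A·√(4πDt)) = 90.9/(0.31 × 73.8 × 24.19) = 0.1643 kg/m³.
(x−vt)²/(4Dt) = (6.349)²/(4 × 0.913 × 51.0) = 0.2164; exp(−0.2164) = 0.8054.
C = 0.1643 × 0.8054 = 0.132 kg/m³.

0.132 kg/m³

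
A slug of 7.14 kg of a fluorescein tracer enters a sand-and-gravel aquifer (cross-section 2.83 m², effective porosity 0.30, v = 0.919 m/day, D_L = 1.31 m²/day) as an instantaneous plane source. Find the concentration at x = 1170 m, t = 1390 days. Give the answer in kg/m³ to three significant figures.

For an instantaneous plane source, C(x,t) = M/(n_e·A·√(4πDt)) · exp(−(x−vt)²/(4Dt)), with n_e·A the pore (flow) area.
Plume center vt = 0.919 × 1390 = 1277.41 m, so the well at 1170 m is 107.41 m upgradient of the peak.
√(4πDt) = 151.3 m, giving peak height M/(n_e·A·√(4πDt)) = 7.14/(0.30 × 2.83 × 151.3) = 0.05558 kg/m³.
(x−vt)²/(4Dt) = (-107.41)²/(4 × 1.31 × 1390) = 1.584; exp(−1.584) = 0.2052.
C = 0.05558 × 0.2052 = 0.0114 kg/m³.

0.0114 kg/m³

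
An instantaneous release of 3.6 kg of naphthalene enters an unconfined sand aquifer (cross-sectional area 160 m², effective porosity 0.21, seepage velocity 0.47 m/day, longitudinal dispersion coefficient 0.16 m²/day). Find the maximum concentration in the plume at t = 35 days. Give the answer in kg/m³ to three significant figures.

0.0128 kg/m³

The peak of an instantaneous 1D plume sits at x = vt; there the Gaussian factor is 1 and C_max = M/(n_e·A·√(4πDt)), where n_e·A is the pore area the mass is dissolved in.
√(4πDt) = √(4π × 0.16 × 35) = 8.389 m, so C_max = 3.6/(0.21 × 160 × 8.389) = 0.0128 kg/m³.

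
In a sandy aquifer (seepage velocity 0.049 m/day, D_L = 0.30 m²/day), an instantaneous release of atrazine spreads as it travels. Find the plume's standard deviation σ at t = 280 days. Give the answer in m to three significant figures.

13.0 m

Dispersive spreading gives a Gaussian with σ² = 2Dt; advection only shifts the center.
σ = √(2 × 0.30 × 280) = 13.0 m.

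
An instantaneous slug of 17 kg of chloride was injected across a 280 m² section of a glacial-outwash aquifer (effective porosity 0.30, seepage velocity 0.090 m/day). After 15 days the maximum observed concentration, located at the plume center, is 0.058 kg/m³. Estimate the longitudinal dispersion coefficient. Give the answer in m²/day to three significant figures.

0.0646 m²/day

At the plume center C_max = M/(n_e·A·√(4πDt)), so D = M²/(4πt·(n_e·A·C_max)²).
n_e·A·C_max = 0.30 × 280 × 0.058 = 4.872 kg/m.
D = 17²/(4π × 15 × 4.872²) = 0.0646 m²/day.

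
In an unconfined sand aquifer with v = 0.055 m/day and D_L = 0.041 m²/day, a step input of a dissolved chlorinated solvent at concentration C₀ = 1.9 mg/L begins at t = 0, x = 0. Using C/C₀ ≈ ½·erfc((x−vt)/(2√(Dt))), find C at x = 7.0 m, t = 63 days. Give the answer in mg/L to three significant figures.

For a continuous step input, C/C₀ ≈ ½·erfc((x−vt)/(2√(Dt))).
vt = 0.055 × 63 = 3.465 m and 2√(Dt) = 2√(0.041 × 63) = 3.214 m.
Argument (x−vt)/(2√(Dt)) = (7.0 − 3.465)/3.214 = 1.100; ½·erfc(1.100) = 0.05990.
C = 1.9 × 0.05990 = 0.114 mg/L.

0.114 mg/L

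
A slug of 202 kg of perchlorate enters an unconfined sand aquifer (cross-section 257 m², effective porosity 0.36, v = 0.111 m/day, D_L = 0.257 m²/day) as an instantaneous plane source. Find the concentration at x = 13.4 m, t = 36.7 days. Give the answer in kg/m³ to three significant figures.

For an instantaneous plane source, C(x,t) = M/(n_e·A·√(4πDt)) · exp(−(x−vt)²/(4Dt)), with n_e·A the pore (flow) area.
Plume center vt = 0.111 × 36.7 = 4.0737 m, so the well at 13.4 m is 9.3263 m downgradient of the peak.
√(4πDt) = 10.89 m, giving peak height M/(n_e·A·√(4πDt)) = 202/(0.36 × 257 × 10.89) = 0.2005 kg/m³.
(x−vt)²/(4Dt) = (9.3263)²/(4 × 0.257 × 36.7) = 2.305; exp(−2.305) = 0.09976.
C = 0.2005 × 0.09976 = 0.0200 kg/m³.

0.0200 kg/m³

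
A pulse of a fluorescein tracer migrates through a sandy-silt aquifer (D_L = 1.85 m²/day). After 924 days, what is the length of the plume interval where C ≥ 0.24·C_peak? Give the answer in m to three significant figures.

198 m

The plume is Gaussian with σ = √(2Dt) = √(2 × 1.85 × 924) = 58.47 m.
C/C_peak = exp(−Δx²/(2σ²)) = 0.24 ⇒ Δx = σ·√(−2 ln 0.24) = 58.47 × 1.689 = 98.76 m.
Width = 2Δx = 198 m.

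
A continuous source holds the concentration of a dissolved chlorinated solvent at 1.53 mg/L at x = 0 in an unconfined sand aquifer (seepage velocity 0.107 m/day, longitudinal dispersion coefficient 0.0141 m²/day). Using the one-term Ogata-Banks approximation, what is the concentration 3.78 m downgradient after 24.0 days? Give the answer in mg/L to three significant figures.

For a continuous step input, C/C₀ ≈ ½·erfc((x−vt)/(2√(Dt))).
vt = 0.107 × 24.0 = 2.568 m and 2√(Dt) = 2√(0.0141 × 24.0) = 1.163 m.
Argument (x−vt)/(2√(Dt)) = (3.78 − 2.568)/1.163 = 1.042; ½·erfc(1.042) = 0.07029.
C = 1.53 × 0.07029 = 0.108 mg/L.

0.108 mg/L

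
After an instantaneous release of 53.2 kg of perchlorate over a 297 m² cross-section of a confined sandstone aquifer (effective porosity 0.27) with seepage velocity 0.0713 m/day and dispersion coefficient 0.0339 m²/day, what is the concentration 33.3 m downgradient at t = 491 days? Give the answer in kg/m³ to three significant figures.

0.0439 kg/m³

For an instantaneous plane source, C(x,t) = M/(n_e·A·√(4πDt)) · exp(−(x−vt)²/(4Dt)), with n_e·A the pore (flow) area.
Plume center vt = 0.0713 × 491 = 35.0083 m, so the well at 33.3 m is 1.7083 m upgradient of the peak.
√(4πDt) = 14.46 m, giving peak height M/(n_e·A·√(4πDt)) = 53.2/(0.27 × 297 × 14.46) = 0.04588 kg/m³.
(x−vt)²/(4Dt) = (-1.7083)²/(4 × 0.0339 × 491) = 0.04383; exp(−0.04383) = 0.9571.
C = 0.04588 × 0.9571 = 0.0439 kg/m³.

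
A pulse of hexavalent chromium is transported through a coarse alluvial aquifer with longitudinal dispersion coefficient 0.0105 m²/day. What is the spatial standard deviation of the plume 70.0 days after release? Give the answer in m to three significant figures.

Dispersive spreading gives a Gaussian with σ² = 2Dt; advection only shifts the center.
σ = √(2 × 0.0105 × 70.0) = 1.21 m.

1.21 m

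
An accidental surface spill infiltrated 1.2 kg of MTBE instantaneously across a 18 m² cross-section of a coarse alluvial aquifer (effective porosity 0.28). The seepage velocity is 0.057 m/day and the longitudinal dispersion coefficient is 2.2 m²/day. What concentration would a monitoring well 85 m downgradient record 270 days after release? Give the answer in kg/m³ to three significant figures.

For an instantaneous plane source, C(x,t) = M/(n_e·A·√(4πDt)) · exp(−(x−vt)²/(4Dt)), with n_e·A the pore (flow) area.
Plume center vt = 0.057 × 270 = 15.39 m, so the well at 85 m is 69.61 m downgradient of the peak.
√(4πDt) = 86.40 m, giving peak height M/(n_e·A·√(4πDt)) = 1.2/(0.28 × 18 × 86.40) = 0.002756 kg/m³.
(x−vt)²/(4Dt) = (69.61)²/(4 × 2.2 × 270) = 2.039; exp(−2.039) = 0.1302.
C = 0.002756 × 0.1302 = 0.000359 kg/m³.

0.000359 kg/m³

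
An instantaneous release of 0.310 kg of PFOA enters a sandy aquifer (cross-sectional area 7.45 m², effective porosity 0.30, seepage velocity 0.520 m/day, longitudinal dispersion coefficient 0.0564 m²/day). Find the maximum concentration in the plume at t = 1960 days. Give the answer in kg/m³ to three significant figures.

0.00372 kg/m³

The peak of an instantaneous 1D plume sits at x = vt; there the Gaussian factor is 1 and C_max = M/(n_e·A·√(4πDt)), where n_e·A is the pore area the mass is dissolved in.
√(4πDt) = √(4π × 0.0564 × 1960) = 37.27 m, so C_max = 0.310/(0.30 × 7.45 × 37.27) = 0.00372 kg/m³.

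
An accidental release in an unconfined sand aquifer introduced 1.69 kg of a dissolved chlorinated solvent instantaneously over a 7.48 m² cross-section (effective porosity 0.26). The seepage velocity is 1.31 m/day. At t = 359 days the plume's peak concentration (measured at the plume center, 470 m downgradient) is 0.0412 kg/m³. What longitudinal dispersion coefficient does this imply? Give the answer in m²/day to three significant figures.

0.0986 m²/day

At the plume center C_max = M/(n_e·A·√(4πDt)), so D = M²/(4πt·(n_e·A·C_max)²).
n_e·A·C_max = 0.26 × 7.48 × 0.0412 = 0.08013 kg/m.
D = 1.69²/(4π × 359 × 0.08013²) = 0.0986 m²/day.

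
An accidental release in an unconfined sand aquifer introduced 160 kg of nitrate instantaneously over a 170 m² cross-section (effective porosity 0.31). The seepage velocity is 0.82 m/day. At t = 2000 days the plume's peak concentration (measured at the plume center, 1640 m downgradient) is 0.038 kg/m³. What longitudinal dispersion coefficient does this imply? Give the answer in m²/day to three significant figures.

At the plume center C_max = M/(n_e·A·√(4πDt)), so D = M²/(4πt·(n_e·A·C_max)²).
n_e·A·C_max = 0.31 × 170 × 0.038 = 2.003 kg/m.
D = 160²/(4π × 2000 × 2.003²) = 0.254 m²/day.

0.254 m²/day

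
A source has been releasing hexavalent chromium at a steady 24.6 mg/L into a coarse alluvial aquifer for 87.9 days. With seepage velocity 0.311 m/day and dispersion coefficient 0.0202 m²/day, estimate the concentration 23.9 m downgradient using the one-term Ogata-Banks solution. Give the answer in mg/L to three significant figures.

For a continuous step input, C/C₀ ≈ ½·erfc((x−vt)/(2√(Dt))).
vt = 0.311 × 87.9 = 27.3369 m and 2√(Dt) = 2√(0.0202 × 87.9) = 2.665 m.
Argument (x−vt)/(2√(Dt)) = (23.9 − 27.3369)/2.665 = -1.290; ½·erfc(-1.290) = 0.9659.
C = 24.6 × 0.9659 = 23.8 mg/L.

23.8 mg/L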